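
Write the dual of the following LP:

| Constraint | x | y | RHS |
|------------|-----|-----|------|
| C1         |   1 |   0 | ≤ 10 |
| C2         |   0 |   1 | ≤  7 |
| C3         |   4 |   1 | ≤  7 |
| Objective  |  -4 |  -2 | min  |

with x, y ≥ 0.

Primal min cᵀx s.t. Ax ≤ b, x ≥ 0  →  Dual max −bᵀy s.t. Aᵀy ≥ −c, y ≥ 0.

Maximize: z = -10y1 - 7y2 - 7y3

Subject to:
  y1 + 4y3 ≥ 4
  y2 + y3 ≥ 2
  y1, y2, y3 ≥ 0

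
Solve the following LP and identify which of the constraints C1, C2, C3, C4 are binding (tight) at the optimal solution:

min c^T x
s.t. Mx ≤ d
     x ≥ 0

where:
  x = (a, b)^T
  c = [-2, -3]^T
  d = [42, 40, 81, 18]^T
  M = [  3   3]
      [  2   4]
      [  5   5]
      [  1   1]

At a = 8, b = 6, compute slack b - a·x for each constraint:
  C1: 42 − 42 = 0  (binding)
  C2: 40 − 40 = 0  (binding)
  C3: 81 − 70 = 11  (slack)
  C4: 18 − 14 = 4  (slack)

Optimal: a = 8, b = 6
Binding: C1, C2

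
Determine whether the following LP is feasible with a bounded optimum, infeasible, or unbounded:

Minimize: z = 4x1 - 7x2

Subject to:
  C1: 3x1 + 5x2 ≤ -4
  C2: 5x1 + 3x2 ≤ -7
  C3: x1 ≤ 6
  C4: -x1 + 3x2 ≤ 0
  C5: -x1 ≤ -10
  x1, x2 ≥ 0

Infeasible (no feasible solution exists)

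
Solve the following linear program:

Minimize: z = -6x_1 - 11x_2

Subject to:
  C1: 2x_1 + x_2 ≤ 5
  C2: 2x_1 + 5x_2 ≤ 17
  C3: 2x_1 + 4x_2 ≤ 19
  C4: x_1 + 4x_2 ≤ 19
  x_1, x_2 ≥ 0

Evaluate the objective at each vertex of the feasible region:
  z(0, 0) = 0
  z(2.5, 0) = -15
  z(1, 3) = -39  ←
  z(0, 3.4) = -37.4
The minimum is at x_1 = 1, x_2 = 3.

x_1 = 1, x_2 = 3, z = -39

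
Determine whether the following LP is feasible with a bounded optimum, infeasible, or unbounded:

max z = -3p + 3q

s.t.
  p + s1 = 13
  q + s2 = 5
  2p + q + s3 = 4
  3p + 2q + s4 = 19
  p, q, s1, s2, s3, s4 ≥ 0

Feasible with a bounded optimal solution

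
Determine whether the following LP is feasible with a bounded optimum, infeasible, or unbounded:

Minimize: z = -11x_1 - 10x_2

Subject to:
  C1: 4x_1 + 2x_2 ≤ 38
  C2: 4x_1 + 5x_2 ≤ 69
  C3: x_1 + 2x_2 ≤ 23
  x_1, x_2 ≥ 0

Feasible with a bounded optimal solution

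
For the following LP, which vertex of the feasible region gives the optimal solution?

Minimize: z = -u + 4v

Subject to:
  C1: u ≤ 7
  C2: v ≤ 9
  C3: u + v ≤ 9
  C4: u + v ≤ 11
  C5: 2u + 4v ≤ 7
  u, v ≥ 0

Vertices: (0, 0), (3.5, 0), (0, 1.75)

Evaluate the objective at each vertex of the feasible region:
  z(0, 0) = 0
  z(3.5, 0) = -3.5  ←
  z(0, 1.75) = 7
The minimum is at u = 3.5, v = 0.

(3.5, 0)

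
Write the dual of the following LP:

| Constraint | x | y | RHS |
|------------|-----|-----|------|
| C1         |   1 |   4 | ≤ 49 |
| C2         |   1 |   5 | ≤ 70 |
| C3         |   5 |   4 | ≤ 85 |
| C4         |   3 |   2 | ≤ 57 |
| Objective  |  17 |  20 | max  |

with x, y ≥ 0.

Primal max cᵀx s.t. Ax ≤ b, x ≥ 0  →  Dual min bᵀy s.t. Aᵀy ≥ c, y ≥ 0.

Minimize: z = 49y1 + 70y2 + 85y3 + 57y4

Subject to:
  y1 + y2 + 5y3 + 3y4 ≥ 17
  4y1 + 5y2 + 4y3 + 2y4 ≥ 20
  y1, y2, y3, y4 ≥ 0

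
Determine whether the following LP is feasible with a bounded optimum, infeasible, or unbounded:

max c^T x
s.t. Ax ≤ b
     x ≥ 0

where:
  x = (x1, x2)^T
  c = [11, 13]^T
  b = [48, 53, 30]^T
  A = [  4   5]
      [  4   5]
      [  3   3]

Feasible with a bounded optimal solution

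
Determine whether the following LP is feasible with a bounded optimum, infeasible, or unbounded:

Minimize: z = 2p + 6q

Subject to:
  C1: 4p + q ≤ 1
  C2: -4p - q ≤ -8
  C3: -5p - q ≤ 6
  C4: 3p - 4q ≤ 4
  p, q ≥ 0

Infeasible (no feasible solution exists)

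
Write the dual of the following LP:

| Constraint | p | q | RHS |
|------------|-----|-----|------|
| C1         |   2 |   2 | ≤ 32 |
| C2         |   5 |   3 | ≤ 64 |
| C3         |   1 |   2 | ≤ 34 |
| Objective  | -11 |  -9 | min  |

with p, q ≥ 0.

Primal min cᵀx s.t. Ax ≤ b, x ≥ 0  →  Dual max −bᵀy s.t. Aᵀy ≥ −c, y ≥ 0.

Maximize: z = -32y1 - 64y2 - 34y3

Subject to:
  2y1 + 5y2 + y3 ≥ 11
  2y1 + 3y2 + 2y3 ≥ 9
  y1, y2, y3 ≥ 0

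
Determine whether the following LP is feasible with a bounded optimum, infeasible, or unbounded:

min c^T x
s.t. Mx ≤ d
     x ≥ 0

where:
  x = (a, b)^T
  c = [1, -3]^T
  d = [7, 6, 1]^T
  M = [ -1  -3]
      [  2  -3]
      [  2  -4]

Unbounded (objective can decrease without bound)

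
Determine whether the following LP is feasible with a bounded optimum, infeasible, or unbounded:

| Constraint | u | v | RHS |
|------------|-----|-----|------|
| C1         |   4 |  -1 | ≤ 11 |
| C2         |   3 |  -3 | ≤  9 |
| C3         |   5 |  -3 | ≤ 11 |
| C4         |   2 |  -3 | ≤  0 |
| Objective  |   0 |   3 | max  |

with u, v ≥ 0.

Unbounded (objective can increase without bound)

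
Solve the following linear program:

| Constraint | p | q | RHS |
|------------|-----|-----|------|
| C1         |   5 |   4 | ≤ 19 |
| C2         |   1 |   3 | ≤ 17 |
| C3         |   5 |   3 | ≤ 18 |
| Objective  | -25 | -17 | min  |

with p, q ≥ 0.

Evaluate the objective at each vertex of the feasible region:
  z(0, 0) = 0
  z(3.6, 0) = -90
  z(3, 1) = -92  ←
  z(0, 4.75) = -80.75
The minimum is at p = 3, q = 1.

p = 3, q = 1, z = -92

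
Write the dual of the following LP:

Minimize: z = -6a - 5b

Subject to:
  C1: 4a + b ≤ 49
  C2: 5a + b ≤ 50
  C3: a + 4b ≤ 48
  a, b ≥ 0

Primal min cᵀx s.t. Ax ≤ b, x ≥ 0  →  Dual max −bᵀy s.t. Aᵀy ≥ −c, y ≥ 0.

Maximize: z = -49y1 - 50y2 - 48y3

Subject to:
  4y1 + 5y2 + y3 ≥ 6
  y1 + y2 + 4y3 ≥ 5
  y1, y2, y3 ≥ 0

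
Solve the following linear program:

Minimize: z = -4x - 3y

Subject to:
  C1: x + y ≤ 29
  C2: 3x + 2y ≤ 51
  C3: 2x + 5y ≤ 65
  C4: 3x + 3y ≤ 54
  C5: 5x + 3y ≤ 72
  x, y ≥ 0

Evaluate the objective at each vertex of the feasible region:
  z(0, 0) = 0
  z(14.4, 0) = -57.6
  z(9, 9) = -63  ←
  z(8.333, 9.667) = -62.33
  z(0, 13) = -39
The minimum is at x = 9, y = 9.

x = 9, y = 9, z = -63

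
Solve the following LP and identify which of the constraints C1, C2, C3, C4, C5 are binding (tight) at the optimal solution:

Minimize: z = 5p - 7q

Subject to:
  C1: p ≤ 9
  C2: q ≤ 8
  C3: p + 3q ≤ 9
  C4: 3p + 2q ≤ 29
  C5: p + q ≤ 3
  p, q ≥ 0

At p = 0, q = 3, compute slack b - a·x for each constraint:
  C1: 9 − 0 = 9  (slack)
  C2: 8 − 3 = 5  (slack)
  C3: 9 − 9 = 0  (binding)
  C4: 29 − 6 = 23  (slack)
  C5: 3 − 3 = 0  (binding)

Optimal: p = 0, q = 3
Binding: C3, C5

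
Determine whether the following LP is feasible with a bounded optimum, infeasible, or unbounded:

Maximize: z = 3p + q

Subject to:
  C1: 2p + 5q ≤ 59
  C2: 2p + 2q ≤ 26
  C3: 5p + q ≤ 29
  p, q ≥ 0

Feasible with a bounded optimal solution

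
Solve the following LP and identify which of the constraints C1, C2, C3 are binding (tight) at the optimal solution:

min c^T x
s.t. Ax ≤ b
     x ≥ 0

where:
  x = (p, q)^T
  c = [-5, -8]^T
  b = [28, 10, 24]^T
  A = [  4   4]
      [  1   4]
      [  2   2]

At p = 6, q = 1, compute slack b - a·x for each constraint:
  C1: 28 − 28 = 0  (binding)
  C2: 10 − 10 = 0  (binding)
  C3: 24 − 14 = 10  (slack)

Optimal: p = 6, q = 1
Binding: C1, C2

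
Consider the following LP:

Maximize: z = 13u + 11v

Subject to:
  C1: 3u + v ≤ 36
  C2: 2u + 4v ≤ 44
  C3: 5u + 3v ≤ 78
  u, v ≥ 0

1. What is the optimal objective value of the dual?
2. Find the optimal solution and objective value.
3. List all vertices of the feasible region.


1. 196
2. u = 10, v = 6, z = 196
3. (0, 0), (12, 0), (10, 6), (0, 11)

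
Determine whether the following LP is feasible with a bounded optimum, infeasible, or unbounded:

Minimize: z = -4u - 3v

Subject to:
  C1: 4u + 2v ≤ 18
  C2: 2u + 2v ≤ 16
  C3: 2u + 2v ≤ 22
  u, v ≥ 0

Feasible with a bounded optimal solution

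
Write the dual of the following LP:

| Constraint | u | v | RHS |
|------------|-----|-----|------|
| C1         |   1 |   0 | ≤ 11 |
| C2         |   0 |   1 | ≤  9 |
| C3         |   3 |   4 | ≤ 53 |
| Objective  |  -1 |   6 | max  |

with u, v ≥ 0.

Primal max cᵀx s.t. Ax ≤ b, x ≥ 0  →  Dual min bᵀy s.t. Aᵀy ≥ c, y ≥ 0.

Minimize: z = 11y1 + 9y2 + 53y3

Subject to:
  y1 + 3y3 ≥ -1
  y2 + 4y3 ≥ 6
  y1, y2, y3 ≥ 0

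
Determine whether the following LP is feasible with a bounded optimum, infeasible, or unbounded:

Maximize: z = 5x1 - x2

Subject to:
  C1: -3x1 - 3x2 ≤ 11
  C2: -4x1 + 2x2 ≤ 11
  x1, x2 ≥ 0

Unbounded (objective can increase without bound)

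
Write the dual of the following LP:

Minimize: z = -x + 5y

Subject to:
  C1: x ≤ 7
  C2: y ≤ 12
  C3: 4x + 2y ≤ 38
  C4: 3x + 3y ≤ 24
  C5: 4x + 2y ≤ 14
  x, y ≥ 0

Primal min cᵀx s.t. Ax ≤ b, x ≥ 0  →  Dual max −bᵀy s.t. Aᵀy ≥ −c, y ≥ 0.

Maximize: z = -7y1 - 12y2 - 38y3 - 24y4 - 14y5

Subject to:
  y1 + 4y3 + 3y4 + 4y5 ≥ 1
  y2 + 2y3 + 3y4 + 2y5 ≥ -5
  y1, y2, y3, y4, y5 ≥ 0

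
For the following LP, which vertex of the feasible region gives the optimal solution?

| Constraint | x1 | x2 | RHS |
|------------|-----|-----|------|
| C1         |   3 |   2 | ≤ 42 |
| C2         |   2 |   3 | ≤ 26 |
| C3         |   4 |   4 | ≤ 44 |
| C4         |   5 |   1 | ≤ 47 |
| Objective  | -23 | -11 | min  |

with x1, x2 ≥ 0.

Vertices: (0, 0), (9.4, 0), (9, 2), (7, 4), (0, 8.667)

Evaluate the objective at each vertex of the feasible region:
  z(0, 0) = 0
  z(9.4, 0) = -216.2
  z(9, 2) = -229  ←
  z(7, 4) = -205
  z(0, 8.667) = -95.33
The minimum is at x1 = 9, x2 = 2.

(9, 2)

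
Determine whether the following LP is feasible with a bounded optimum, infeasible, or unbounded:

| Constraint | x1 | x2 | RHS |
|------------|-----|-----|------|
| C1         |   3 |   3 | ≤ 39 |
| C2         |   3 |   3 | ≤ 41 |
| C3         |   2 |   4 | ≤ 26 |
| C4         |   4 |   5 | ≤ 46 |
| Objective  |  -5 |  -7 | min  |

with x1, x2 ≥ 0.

Feasible with a bounded optimal solution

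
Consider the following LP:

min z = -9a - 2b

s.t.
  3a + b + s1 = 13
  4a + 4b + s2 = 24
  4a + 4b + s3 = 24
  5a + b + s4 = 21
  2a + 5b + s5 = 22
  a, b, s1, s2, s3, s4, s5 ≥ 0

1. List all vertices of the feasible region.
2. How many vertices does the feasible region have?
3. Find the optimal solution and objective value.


1. (0, 0), (4.2, 0), (4, 1), (3.5, 2.5), (2.667, 3.333), (0, 4.4)
2. 6
3. a = 4, b = 1, z = -38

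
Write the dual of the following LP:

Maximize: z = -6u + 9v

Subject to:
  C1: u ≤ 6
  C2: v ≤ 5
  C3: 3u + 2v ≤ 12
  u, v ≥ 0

Primal max cᵀx s.t. Ax ≤ b, x ≥ 0  →  Dual min bᵀy s.t. Aᵀy ≥ c, y ≥ 0.

Minimize: z = 6y1 + 5y2 + 12y3

Subject to:
  y1 + 3y3 ≥ -6
  y2 + 2y3 ≥ 9
  y1, y2, y3 ≥ 0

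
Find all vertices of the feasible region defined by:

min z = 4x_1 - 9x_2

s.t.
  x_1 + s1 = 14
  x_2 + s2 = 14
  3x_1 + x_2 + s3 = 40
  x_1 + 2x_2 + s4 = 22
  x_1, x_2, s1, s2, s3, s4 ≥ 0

(0, 0), (13.33, 0), (11.6, 5.2), (0, 11)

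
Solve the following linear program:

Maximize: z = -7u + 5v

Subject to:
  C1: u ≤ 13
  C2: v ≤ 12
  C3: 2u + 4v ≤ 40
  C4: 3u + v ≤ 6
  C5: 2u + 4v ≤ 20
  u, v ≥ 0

Evaluate the objective at each vertex of the feasible region:
  z(0, 0) = 0
  z(2, 0) = -14
  z(0.4, 4.8) = 21.2
  z(0, 5) = 25  ←
The maximum is at u = 0, v = 5.

u = 0, v = 5, z = 25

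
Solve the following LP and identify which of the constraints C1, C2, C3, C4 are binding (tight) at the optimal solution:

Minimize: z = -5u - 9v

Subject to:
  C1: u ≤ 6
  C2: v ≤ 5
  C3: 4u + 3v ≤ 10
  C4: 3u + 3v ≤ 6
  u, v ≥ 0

At u = 0, v = 2, compute slack b - a·x for each constraint:
  C1: 6 − 0 = 6  (slack)
  C2: 5 − 2 = 3  (slack)
  C3: 10 − 6 = 4  (slack)
  C4: 6 − 6 = 0  (binding)

Optimal: u = 0, v = 2
Binding: C4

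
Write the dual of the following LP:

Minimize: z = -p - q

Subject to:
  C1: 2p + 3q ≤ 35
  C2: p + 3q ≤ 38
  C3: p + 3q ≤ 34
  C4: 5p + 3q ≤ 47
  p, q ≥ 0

Primal min cᵀx s.t. Ax ≤ b, x ≥ 0  →  Dual max −bᵀy s.t. Aᵀy ≥ −c, y ≥ 0.

Maximize: z = -35y1 - 38y2 - 34y3 - 47y4

Subject to:
  2y1 + y2 + y3 + 5y4 ≥ 1
  3y1 + 3y2 + 3y3 + 3y4 ≥ 1
  y1, y2, y3, y4 ≥ 0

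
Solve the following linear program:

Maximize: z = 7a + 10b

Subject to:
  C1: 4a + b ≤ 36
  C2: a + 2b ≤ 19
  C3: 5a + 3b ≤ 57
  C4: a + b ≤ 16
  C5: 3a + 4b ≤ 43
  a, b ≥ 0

Evaluate the objective at each vertex of the feasible region:
  z(0, 0) = 0
  z(9, 0) = 63
  z(7.769, 4.923) = 103.6
  z(5, 7) = 105  ←
  z(0, 9.5) = 95
The maximum is at a = 5, b = 7.

a = 5, b = 7, z = 105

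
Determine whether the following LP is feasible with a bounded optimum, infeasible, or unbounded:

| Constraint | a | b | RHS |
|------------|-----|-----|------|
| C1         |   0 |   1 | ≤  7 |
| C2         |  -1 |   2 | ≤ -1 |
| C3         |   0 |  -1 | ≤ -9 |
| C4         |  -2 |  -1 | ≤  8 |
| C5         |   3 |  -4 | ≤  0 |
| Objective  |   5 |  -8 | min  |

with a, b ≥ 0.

Infeasible (no feasible solution exists)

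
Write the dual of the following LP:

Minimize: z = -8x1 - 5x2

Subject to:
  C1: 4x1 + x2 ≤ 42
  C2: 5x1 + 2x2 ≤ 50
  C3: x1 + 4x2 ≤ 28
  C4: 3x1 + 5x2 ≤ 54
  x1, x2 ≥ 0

Primal min cᵀx s.t. Ax ≤ b, x ≥ 0  →  Dual max −bᵀy s.t. Aᵀy ≥ −c, y ≥ 0.

Maximize: z = -42y1 - 50y2 - 28y3 - 54y4

Subject to:
  4y1 + 5y2 + y3 + 3y4 ≥ 8
  y1 + 2y2 + 4y3 + 5y4 ≥ 5
  y1, y2, y3, y4 ≥ 0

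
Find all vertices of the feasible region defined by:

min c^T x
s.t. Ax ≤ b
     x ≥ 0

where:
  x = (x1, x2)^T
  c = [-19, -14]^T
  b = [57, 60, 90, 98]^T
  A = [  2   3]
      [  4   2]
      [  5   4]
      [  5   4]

(0, 0), (15, 0), (10, 10), (6, 15), (0, 19)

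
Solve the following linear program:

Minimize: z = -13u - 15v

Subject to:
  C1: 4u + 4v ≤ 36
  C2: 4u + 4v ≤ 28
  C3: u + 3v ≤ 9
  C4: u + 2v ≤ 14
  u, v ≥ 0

Evaluate the objective at each vertex of the feasible region:
  z(0, 0) = 0
  z(7, 0) = -91
  z(6, 1) = -93  ←
  z(0, 3) = -45
The minimum is at u = 6, v = 1.

u = 6, v = 1, z = -93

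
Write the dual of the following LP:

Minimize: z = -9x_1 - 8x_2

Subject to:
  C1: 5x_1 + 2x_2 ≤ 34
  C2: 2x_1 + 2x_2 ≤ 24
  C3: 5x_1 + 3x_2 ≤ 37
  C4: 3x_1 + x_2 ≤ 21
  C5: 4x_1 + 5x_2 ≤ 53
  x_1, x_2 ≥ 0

Primal min cᵀx s.t. Ax ≤ b, x ≥ 0  →  Dual max −bᵀy s.t. Aᵀy ≥ −c, y ≥ 0.

Maximize: z = -34y1 - 24y2 - 37y3 - 21y4 - 53y5

Subject to:
  5y1 + 2y2 + 5y3 + 3y4 + 4y5 ≥ 9
  2y1 + 2y2 + 3y3 + y4 + 5y5 ≥ 8
  y1, y2, y3, y4, y5 ≥ 0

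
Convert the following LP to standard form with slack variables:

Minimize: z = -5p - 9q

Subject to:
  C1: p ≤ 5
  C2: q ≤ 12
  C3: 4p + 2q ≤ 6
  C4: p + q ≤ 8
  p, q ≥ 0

min z = -5p - 9q

s.t.
  p + s1 = 5
  q + s2 = 12
  4p + 2q + s3 = 6
  p + q + s4 = 8
  p, q, s1, s2, s3, s4 ≥ 0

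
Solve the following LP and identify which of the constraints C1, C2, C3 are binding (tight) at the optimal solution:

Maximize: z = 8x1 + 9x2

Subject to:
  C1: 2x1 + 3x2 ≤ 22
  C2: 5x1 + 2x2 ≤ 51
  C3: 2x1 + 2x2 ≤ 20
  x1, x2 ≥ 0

At x1 = 8, x2 = 2, compute slack b - a·x for each constraint:
  C1: 22 − 22 = 0  (binding)
  C2: 51 − 44 = 7  (slack)
  C3: 20 − 20 = 0  (binding)

Optimal: x1 = 8, x2 = 2
Binding: C1, C3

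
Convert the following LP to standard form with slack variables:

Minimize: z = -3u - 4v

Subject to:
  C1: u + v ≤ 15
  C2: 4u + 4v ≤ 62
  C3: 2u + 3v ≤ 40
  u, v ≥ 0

min z = -3u - 4v

s.t.
  u + v + s1 = 15
  4u + 4v + s2 = 62
  2u + 3v + s3 = 40
  u, v, s1, s2, s3 ≥ 0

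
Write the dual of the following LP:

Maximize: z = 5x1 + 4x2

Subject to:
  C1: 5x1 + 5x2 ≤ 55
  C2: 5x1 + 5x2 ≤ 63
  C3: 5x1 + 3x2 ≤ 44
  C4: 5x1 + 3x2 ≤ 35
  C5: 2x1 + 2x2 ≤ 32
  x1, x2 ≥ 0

Primal max cᵀx s.t. Ax ≤ b, x ≥ 0  →  Dual min bᵀy s.t. Aᵀy ≥ c, y ≥ 0.

Minimize: z = 55y1 + 63y2 + 44y3 + 35y4 + 32y5

Subject to:
  5y1 + 5y2 + 5y3 + 5y4 + 2y5 ≥ 5
  5y1 + 5y2 + 3y3 + 3y4 + 2y5 ≥ 4
  y1, y2, y3, y4, y5 ≥ 0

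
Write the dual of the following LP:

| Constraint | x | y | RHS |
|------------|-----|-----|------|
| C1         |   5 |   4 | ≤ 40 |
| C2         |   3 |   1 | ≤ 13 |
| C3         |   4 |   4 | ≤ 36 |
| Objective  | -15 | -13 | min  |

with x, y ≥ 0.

Primal min cᵀx s.t. Ax ≤ b, x ≥ 0  →  Dual max −bᵀy s.t. Aᵀy ≥ −c, y ≥ 0.

Maximize: z = -40y1 - 13y2 - 36y3

Subject to:
  5y1 + 3y2 + 4y3 ≥ 15
  4y1 + y2 + 4y3 ≥ 13
  y1, y2, y3 ≥ 0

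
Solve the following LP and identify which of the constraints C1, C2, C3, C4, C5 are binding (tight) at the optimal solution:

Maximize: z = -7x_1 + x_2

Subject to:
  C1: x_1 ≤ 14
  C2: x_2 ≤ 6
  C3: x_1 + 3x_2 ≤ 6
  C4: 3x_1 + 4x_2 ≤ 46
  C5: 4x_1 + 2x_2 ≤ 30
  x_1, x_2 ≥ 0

At x_1 = 0, x_2 = 2, compute slack b - a·x for each constraint:
  C1: 14 − 0 = 14  (slack)
  C2: 6 − 2 = 4  (slack)
  C3: 6 − 6 = 0  (binding)
  C4: 46 − 8 = 38  (slack)
  C5: 30 − 4 = 26  (slack)

Optimal: x_1 = 0, x_2 = 2
Binding: C3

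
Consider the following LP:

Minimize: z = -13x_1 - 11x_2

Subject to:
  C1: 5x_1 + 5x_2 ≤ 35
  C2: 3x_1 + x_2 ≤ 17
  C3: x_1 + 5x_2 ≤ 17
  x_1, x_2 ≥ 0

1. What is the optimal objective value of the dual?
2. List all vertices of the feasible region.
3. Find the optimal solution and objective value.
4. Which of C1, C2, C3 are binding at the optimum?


1. -87
2. (0, 0), (5.667, 0), (5, 2), (4.5, 2.5), (0, 3.4)
3. x_1 = 5, x_2 = 2, z = -87
4. C1, C2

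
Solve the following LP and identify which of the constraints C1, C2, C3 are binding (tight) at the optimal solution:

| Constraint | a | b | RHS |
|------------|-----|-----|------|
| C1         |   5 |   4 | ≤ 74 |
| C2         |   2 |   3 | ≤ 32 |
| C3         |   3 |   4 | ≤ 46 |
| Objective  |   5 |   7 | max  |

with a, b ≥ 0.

At a = 10, b = 4, compute slack b - a·x for each constraint:
  C1: 74 − 66 = 8  (slack)
  C2: 32 − 32 = 0  (binding)
  C3: 46 − 46 = 0  (binding)

Optimal: a = 10, b = 4
Binding: C2, C3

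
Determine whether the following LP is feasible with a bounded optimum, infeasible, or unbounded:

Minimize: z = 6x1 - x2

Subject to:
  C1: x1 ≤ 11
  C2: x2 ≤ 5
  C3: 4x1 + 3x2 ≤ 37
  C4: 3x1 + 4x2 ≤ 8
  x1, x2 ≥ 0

Feasible with a bounded optimal solution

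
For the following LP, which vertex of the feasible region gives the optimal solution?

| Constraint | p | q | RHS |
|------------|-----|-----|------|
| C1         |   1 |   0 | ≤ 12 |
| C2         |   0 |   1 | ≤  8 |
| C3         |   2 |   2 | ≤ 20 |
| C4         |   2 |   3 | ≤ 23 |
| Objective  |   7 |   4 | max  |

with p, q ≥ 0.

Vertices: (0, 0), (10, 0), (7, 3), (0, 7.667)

Evaluate the objective at each vertex of the feasible region:
  z(0, 0) = 0
  z(10, 0) = 70  ←
  z(7, 3) = 61
  z(0, 7.667) = 30.67
The maximum is at p = 10, q = 0.

(10, 0)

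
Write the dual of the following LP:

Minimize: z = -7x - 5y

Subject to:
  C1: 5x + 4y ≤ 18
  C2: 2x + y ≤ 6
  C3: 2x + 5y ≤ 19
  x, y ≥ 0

Primal min cᵀx s.t. Ax ≤ b, x ≥ 0  →  Dual max −bᵀy s.t. Aᵀy ≥ −c, y ≥ 0.

Maximize: z = -18y1 - 6y2 - 19y3

Subject to:
  5y1 + 2y2 + 2y3 ≥ 7
  4y1 + y2 + 5y3 ≥ 5
  y1, y2, y3 ≥ 0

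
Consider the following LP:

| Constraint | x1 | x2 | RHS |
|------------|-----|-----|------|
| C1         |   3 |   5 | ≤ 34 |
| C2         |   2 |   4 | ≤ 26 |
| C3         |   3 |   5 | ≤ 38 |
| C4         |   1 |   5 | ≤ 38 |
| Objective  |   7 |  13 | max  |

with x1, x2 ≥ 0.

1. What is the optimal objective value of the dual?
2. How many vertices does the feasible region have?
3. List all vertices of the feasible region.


1. 86
2. 4
3. (0, 0), (11.33, 0), (3, 5), (0, 6.5)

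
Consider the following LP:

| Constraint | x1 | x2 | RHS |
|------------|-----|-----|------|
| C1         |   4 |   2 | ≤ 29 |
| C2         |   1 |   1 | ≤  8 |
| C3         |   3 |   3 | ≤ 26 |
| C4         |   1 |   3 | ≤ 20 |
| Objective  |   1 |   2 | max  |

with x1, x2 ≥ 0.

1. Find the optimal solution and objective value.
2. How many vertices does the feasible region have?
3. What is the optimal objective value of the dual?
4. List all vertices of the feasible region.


1. x1 = 2, x2 = 6, z = 14
2. 5
3. 14
4. (0, 0), (7.25, 0), (6.5, 1.5), (2, 6), (0, 6.667)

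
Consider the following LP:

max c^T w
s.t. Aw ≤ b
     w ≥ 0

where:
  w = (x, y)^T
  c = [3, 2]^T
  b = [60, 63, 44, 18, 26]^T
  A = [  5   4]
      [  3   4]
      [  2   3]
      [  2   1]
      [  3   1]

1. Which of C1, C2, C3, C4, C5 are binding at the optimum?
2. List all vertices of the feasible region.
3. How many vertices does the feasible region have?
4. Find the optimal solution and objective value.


1. C1, C4
2. (0, 0), (8.667, 0), (8, 2), (4, 10), (0.5714, 14.29), (0, 14.67)
3. 6
4. x = 4, y = 10, z = 32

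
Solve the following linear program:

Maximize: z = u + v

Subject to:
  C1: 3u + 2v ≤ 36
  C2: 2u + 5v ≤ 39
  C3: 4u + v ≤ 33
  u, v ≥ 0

Evaluate the objective at each vertex of the feasible region:
  z(0, 0) = 0
  z(8.25, 0) = 8.25
  z(7, 5) = 12  ←
  z(0, 7.8) = 7.8
The maximum is at u = 7, v = 5.

u = 7, v = 5, z = 12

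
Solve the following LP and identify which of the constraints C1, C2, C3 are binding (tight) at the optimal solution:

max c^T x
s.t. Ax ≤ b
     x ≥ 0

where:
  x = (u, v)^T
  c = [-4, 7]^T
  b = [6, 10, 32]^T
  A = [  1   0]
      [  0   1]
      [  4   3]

At u = 0, v = 10, compute slack b - a·x for each constraint:
  C1: 6 − 0 = 6  (slack)
  C2: 10 − 10 = 0  (binding)
  C3: 32 − 30 = 2  (slack)

Optimal: u = 0, v = 10
Binding: C2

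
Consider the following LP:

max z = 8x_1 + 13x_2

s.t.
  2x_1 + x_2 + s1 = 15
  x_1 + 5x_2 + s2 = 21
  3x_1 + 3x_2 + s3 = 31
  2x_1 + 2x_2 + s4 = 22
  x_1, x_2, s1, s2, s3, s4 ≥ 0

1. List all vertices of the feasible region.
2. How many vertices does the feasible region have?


1. (0, 0), (7.5, 0), (6, 3), (0, 4.2)
2. 4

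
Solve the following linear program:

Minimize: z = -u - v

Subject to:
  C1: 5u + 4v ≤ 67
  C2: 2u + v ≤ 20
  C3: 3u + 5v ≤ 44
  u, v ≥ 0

Evaluate the objective at each vertex of the feasible region:
  z(0, 0) = 0
  z(10, 0) = -10
  z(8, 4) = -12  ←
  z(0, 8.8) = -8.8
The minimum is at u = 8, v = 4.

u = 8, v = 4, z = -12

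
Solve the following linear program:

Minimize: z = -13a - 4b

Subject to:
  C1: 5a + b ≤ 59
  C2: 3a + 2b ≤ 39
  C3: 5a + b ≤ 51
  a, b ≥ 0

Evaluate the objective at each vertex of the feasible region:
  z(0, 0) = 0
  z(10.2, 0) = -132.6
  z(9, 6) = -141  ←
  z(0, 19.5) = -78
The minimum is at a = 9, b = 6.

a = 9, b = 6, z = -141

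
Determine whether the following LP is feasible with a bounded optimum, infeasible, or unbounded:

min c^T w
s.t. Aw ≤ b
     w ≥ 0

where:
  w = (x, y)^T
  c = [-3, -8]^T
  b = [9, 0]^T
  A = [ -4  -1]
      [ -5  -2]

Unbounded (objective can decrease without bound)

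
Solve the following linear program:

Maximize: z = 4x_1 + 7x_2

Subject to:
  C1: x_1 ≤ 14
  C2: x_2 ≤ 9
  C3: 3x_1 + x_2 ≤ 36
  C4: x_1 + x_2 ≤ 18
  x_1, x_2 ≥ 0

Evaluate the objective at each vertex of the feasible region:
  z(0, 0) = 0
  z(12, 0) = 48
  z(9, 9) = 99  ←
  z(0, 9) = 63
The maximum is at x_1 = 9, x_2 = 9.

x_1 = 9, x_2 = 9, z = 99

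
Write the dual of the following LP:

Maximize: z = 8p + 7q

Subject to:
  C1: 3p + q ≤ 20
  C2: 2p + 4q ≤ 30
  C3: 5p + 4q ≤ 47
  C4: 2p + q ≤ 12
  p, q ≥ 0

Primal max cᵀx s.t. Ax ≤ b, x ≥ 0  →  Dual min bᵀy s.t. Aᵀy ≥ c, y ≥ 0.

Minimize: z = 20y1 + 30y2 + 47y3 + 12y4

Subject to:
  3y1 + 2y2 + 5y3 + 2y4 ≥ 8
  y1 + 4y2 + 4y3 + y4 ≥ 7
  y1, y2, y3, y4 ≥ 0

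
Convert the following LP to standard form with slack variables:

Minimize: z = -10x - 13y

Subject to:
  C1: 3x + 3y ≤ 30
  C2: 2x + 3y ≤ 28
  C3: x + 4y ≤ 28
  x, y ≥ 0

min z = -10x - 13y

s.t.
  3x + 3y + s1 = 30
  2x + 3y + s2 = 28
  x + 4y + s3 = 28
  x, y, s1, s2, s3 ≥ 0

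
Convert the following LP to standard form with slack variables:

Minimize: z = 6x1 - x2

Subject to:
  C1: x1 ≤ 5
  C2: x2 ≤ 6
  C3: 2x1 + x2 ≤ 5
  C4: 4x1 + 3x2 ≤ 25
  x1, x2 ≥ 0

min z = 6x1 - x2

s.t.
  x1 + s1 = 5
  x2 + s2 = 6
  2x1 + x2 + s3 = 5
  4x1 + 3x2 + s4 = 25
  x1, x2, s1, s2, s3, s4 ≥ 0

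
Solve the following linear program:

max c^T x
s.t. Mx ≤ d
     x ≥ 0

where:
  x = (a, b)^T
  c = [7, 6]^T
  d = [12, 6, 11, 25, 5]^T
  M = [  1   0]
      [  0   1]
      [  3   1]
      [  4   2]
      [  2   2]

Evaluate the objective at each vertex of the feasible region:
  z(0, 0) = 0
  z(2.5, 0) = 17.5  ←
  z(0, 2.5) = 15
The maximum is at a = 2.5, b = 0.

a = 2.5, b = 0, z = 17.5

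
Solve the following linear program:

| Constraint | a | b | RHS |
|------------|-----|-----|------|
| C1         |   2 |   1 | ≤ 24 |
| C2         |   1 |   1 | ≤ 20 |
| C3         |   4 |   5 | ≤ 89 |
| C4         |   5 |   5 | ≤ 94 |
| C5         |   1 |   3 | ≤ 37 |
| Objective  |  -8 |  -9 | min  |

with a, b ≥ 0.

Evaluate the objective at each vertex of the feasible region:
  z(0, 0) = 0
  z(12, 0) = -96
  z(7, 10) = -146  ←
  z(0, 12.33) = -111
The minimum is at a = 7, b = 10.

a = 7, b = 10, z = -146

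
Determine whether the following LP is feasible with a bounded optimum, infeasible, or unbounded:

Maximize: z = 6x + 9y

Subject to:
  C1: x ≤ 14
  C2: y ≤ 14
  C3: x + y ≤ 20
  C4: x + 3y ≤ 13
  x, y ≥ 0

Feasible with a bounded optimal solution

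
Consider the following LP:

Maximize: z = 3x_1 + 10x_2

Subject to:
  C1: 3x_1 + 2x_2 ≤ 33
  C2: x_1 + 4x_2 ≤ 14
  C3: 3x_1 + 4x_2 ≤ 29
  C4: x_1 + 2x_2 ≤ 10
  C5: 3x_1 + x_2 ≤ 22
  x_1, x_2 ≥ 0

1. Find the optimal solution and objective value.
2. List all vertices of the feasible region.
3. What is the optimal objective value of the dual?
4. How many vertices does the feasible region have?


1. x_1 = 6, x_2 = 2, z = 38
2. (0, 0), (7.333, 0), (6.8, 1.6), (6, 2), (0, 3.5)
3. 38
4. 5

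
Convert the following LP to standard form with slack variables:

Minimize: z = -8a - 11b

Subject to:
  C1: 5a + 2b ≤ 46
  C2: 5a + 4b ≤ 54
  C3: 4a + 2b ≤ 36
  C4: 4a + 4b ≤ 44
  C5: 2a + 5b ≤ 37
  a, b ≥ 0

min z = -8a - 11b

s.t.
  5a + 2b + s1 = 46
  5a + 4b + s2 = 54
  4a + 2b + s3 = 36
  4a + 4b + s4 = 44
  2a + 5b + s5 = 37
  a, b, s1, s2, s3, s4, s5 ≥ 0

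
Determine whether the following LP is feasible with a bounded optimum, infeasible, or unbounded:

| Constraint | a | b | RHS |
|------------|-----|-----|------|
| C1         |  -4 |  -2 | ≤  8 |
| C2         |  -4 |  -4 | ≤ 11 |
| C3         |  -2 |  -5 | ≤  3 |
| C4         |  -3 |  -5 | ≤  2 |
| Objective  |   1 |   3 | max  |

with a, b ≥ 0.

Unbounded (objective can increase without bound)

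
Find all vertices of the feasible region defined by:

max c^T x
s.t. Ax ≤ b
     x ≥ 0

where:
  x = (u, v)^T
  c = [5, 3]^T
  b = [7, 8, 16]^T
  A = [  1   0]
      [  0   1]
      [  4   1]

(0, 0), (4, 0), (2, 8), (0, 8)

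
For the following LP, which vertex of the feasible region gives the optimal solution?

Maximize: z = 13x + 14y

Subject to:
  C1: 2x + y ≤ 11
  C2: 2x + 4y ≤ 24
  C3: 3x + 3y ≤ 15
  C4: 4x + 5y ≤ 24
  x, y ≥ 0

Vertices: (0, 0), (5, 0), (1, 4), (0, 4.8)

Evaluate the objective at each vertex of the feasible region:
  z(0, 0) = 0
  z(5, 0) = 65
  z(1, 4) = 69  ←
  z(0, 4.8) = 67.2
The maximum is at x = 1, y = 4.

(1, 4)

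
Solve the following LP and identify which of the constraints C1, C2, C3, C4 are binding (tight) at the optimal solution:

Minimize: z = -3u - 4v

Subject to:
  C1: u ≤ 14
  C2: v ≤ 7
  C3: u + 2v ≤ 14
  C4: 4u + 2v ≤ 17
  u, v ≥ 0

At u = 1, v = 6.5, compute slack b - a·x for each constraint:
  C1: 14 − 1 = 13  (slack)
  C2: 7 − 6.5 = 0.5  (slack)
  C3: 14 − 14 = 0  (binding)
  C4: 17 − 17 = 0  (binding)

Optimal: u = 1, v = 6.5
Binding: C3, C4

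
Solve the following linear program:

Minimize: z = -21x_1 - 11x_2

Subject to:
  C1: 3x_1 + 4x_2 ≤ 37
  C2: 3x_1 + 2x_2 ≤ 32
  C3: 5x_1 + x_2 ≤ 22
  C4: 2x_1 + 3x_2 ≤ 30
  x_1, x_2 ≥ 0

Evaluate the objective at each vertex of the feasible region:
  z(0, 0) = 0
  z(4.4, 0) = -92.4
  z(3, 7) = -140  ←
  z(0, 9.25) = -101.8
The minimum is at x_1 = 3, x_2 = 7.

x_1 = 3, x_2 = 7, z = -140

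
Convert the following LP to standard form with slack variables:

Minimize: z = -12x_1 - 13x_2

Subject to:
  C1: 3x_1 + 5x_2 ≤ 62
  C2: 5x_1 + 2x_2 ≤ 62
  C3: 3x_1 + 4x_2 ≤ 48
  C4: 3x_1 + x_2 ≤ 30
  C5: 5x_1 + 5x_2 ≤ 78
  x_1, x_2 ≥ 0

min z = -12x_1 - 13x_2

s.t.
  3x_1 + 5x_2 + s1 = 62
  5x_1 + 2x_2 + s2 = 62
  3x_1 + 4x_2 + s3 = 48
  3x_1 + x_2 + s4 = 30
  5x_1 + 5x_2 + s5 = 78
  x_1, x_2, s1, s2, s3, s4, s5 ≥ 0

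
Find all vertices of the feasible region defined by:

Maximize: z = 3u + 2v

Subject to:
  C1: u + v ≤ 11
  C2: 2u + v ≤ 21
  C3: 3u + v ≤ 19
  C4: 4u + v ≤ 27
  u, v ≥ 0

(0, 0), (6.333, 0), (4, 7), (0, 11)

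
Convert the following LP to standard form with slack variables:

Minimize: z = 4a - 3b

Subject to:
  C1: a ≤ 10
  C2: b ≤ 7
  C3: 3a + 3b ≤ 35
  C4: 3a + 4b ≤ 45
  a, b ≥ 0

min z = 4a - 3b

s.t.
  a + s1 = 10
  b + s2 = 7
  3a + 3b + s3 = 35
  3a + 4b + s4 = 45
  a, b, s1, s2, s3, s4 ≥ 0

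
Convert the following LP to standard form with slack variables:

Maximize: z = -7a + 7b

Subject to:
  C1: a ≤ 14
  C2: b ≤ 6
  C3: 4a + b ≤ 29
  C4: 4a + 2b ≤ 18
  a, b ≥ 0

max z = -7a + 7b

s.t.
  a + s1 = 14
  b + s2 = 6
  4a + b + s3 = 29
  4a + 2b + s4 = 18
  a, b, s1, s2, s3, s4 ≥ 0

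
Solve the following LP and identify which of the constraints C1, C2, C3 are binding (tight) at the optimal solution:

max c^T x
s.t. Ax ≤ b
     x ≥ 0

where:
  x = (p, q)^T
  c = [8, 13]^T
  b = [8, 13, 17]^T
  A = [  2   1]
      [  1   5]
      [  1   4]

At p = 3, q = 2, compute slack b - a·x for each constraint:
  C1: 8 − 8 = 0  (binding)
  C2: 13 − 13 = 0  (binding)
  C3: 17 − 11 = 6  (slack)

Optimal: p = 3, q = 2
Binding: C1, C2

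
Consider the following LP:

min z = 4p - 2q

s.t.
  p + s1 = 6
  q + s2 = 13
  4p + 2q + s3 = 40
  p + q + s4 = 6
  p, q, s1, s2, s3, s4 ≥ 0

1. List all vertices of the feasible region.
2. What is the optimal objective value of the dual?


1. (0, 0), (6, 0), (0, 6)
2. -12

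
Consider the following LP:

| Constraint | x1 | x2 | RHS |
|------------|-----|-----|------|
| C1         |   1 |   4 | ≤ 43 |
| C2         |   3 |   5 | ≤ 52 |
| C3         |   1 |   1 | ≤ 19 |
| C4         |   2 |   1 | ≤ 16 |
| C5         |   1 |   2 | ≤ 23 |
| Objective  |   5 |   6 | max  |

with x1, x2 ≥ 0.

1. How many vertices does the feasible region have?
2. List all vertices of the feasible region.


1. 4
2. (0, 0), (8, 0), (4, 8), (0, 10.4)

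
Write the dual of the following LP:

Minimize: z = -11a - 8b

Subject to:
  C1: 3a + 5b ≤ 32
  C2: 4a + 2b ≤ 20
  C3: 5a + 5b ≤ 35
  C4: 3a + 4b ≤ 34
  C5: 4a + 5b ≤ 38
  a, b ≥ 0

Primal min cᵀx s.t. Ax ≤ b, x ≥ 0  →  Dual max −bᵀy s.t. Aᵀy ≥ −c, y ≥ 0.

Maximize: z = -32y1 - 20y2 - 35y3 - 34y4 - 38y5

Subject to:
  3y1 + 4y2 + 5y3 + 3y4 + 4y5 ≥ 11
  5y1 + 2y2 + 5y3 + 4y4 + 5y5 ≥ 8
  y1, y2, y3, y4, y5 ≥ 0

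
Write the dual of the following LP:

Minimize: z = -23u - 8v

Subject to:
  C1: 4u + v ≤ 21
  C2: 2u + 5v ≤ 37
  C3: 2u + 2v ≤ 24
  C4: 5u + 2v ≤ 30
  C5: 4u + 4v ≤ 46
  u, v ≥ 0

Primal min cᵀx s.t. Ax ≤ b, x ≥ 0  →  Dual max −bᵀy s.t. Aᵀy ≥ −c, y ≥ 0.

Maximize: z = -21y1 - 37y2 - 24y3 - 30y4 - 46y5

Subject to:
  4y1 + 2y2 + 2y3 + 5y4 + 4y5 ≥ 23
  y1 + 5y2 + 2y3 + 2y4 + 4y5 ≥ 8
  y1, y2, y3, y4, y5 ≥ 0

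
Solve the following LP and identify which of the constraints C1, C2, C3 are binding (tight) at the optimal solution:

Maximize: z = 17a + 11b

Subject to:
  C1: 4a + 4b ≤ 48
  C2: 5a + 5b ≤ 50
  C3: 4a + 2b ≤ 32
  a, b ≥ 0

At a = 6, b = 4, compute slack b - a·x for each constraint:
  C1: 48 − 40 = 8  (slack)
  C2: 50 − 50 = 0  (binding)
  C3: 32 − 32 = 0  (binding)

Optimal: a = 6, b = 4
Binding: C2, C3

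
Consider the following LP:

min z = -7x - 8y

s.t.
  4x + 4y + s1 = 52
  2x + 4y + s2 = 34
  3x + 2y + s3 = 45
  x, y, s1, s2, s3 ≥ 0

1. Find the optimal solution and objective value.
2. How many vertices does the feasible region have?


1. x = 9, y = 4, z = -95
2. 4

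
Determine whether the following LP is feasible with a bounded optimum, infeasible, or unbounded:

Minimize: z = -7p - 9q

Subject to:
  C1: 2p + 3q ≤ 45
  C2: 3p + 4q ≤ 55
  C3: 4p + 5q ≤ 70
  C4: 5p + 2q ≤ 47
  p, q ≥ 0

Feasible with a bounded optimal solution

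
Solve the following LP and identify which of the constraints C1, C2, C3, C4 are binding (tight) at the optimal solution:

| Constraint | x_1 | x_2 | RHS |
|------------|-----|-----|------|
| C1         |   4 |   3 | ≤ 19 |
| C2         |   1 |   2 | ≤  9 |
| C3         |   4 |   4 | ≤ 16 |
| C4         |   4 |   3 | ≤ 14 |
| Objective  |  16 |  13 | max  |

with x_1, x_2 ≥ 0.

At x_1 = 2, x_2 = 2, compute slack b - a·x for each constraint:
  C1: 19 − 14 = 5  (slack)
  C2: 9 − 6 = 3  (slack)
  C3: 16 − 16 = 0  (binding)
  C4: 14 − 14 = 0  (binding)

Optimal: x_1 = 2, x_2 = 2
Binding: C3, C4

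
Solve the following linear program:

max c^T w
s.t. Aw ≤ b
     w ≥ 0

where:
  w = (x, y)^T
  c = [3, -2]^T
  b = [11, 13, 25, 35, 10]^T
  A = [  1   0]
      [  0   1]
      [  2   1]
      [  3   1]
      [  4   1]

Evaluate the objective at each vertex of the feasible region:
  z(0, 0) = 0
  z(2.5, 0) = 7.5  ←
  z(0, 10) = -20
The maximum is at x = 2.5, y = 0.

x = 2.5, y = 0, z = 7.5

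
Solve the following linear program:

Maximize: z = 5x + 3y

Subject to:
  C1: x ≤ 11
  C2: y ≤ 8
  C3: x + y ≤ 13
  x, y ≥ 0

Evaluate the objective at each vertex of the feasible region:
  z(0, 0) = 0
  z(11, 0) = 55
  z(11, 2) = 61  ←
  z(5, 8) = 49
  z(0, 8) = 24
The maximum is at x = 11, y = 2.

x = 11, y = 2, z = 61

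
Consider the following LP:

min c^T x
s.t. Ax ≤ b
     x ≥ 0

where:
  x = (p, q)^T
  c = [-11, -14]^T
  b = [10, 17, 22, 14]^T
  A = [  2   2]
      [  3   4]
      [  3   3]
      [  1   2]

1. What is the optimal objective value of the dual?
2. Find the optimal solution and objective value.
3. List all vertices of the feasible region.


1. -61
2. p = 3, q = 2, z = -61
3. (0, 0), (5, 0), (3, 2), (0, 4.25)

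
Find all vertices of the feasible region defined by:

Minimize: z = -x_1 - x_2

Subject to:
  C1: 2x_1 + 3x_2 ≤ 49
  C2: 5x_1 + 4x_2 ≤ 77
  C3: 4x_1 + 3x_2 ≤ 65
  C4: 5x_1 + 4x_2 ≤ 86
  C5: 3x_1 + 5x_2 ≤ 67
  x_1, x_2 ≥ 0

(0, 0), (15.4, 0), (9, 8), (0, 13.4)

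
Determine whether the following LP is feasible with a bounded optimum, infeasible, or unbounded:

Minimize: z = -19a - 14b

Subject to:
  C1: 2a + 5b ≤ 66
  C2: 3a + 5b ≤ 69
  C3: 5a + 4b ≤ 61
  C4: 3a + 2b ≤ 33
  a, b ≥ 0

Feasible with a bounded optimal solution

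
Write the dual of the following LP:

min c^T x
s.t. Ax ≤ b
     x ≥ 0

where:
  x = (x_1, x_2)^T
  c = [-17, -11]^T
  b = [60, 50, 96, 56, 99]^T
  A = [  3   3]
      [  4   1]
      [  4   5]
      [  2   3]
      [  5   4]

Primal min cᵀx s.t. Ax ≤ b, x ≥ 0  →  Dual max −bᵀy s.t. Aᵀy ≥ −c, y ≥ 0.

Maximize: z = -60y1 - 50y2 - 96y3 - 56y4 - 99y5

Subject to:
  3y1 + 4y2 + 4y3 + 2y4 + 5y5 ≥ 17
  3y1 + y2 + 5y3 + 3y4 + 4y5 ≥ 11
  y1, y2, y3, y4, y5 ≥ 0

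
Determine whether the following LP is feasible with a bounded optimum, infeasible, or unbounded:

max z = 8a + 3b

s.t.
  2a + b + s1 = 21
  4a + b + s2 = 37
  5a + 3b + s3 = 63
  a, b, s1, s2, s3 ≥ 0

Feasible with a bounded optimal solution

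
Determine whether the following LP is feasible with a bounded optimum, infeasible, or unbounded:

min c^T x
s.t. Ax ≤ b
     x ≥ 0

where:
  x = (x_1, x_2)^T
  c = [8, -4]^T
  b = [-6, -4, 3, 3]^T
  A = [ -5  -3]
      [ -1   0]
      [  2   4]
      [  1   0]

Infeasible (no feasible solution exists)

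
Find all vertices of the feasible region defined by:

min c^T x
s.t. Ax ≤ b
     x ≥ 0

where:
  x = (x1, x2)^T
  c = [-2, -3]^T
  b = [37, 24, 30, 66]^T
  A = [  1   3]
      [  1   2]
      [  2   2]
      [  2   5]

(0, 0), (15, 0), (6, 9), (0, 12)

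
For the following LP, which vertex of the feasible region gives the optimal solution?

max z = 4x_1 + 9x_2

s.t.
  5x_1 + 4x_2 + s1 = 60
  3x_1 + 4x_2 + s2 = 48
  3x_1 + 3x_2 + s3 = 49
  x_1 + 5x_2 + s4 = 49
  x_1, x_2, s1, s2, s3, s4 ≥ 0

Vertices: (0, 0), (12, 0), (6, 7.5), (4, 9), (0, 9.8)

Evaluate the objective at each vertex of the feasible region:
  z(0, 0) = 0
  z(12, 0) = 48
  z(6, 7.5) = 91.5
  z(4, 9) = 97  ←
  z(0, 9.8) = 88.2
The maximum is at x_1 = 4, x_2 = 9.

(4, 9)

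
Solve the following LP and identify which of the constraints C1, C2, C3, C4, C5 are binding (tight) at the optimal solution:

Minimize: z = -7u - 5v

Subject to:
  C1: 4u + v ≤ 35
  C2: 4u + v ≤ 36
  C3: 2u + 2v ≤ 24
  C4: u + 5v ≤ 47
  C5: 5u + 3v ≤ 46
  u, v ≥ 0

At u = 5, v = 7, compute slack b - a·x for each constraint:
  C1: 35 − 27 = 8  (slack)
  C2: 36 − 27 = 9  (slack)
  C3: 24 − 24 = 0  (binding)
  C4: 47 − 40 = 7  (slack)
  C5: 46 − 46 = 0  (binding)

Optimal: u = 5, v = 7
Binding: C3, C5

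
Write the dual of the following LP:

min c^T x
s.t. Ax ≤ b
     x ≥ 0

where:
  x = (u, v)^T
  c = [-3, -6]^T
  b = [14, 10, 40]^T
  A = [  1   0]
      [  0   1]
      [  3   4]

Primal min cᵀx s.t. Ax ≤ b, x ≥ 0  →  Dual max −bᵀy s.t. Aᵀy ≥ −c, y ≥ 0.

Maximize: z = -14y1 - 10y2 - 40y3

Subject to:
  y1 + 3y3 ≥ 3
  y2 + 4y3 ≥ 6
  y1, y2, y3 ≥ 0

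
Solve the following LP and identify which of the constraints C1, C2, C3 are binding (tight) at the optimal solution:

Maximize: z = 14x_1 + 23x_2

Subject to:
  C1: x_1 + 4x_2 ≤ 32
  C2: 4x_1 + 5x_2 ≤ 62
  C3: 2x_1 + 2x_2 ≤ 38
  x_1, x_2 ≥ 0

At x_1 = 8, x_2 = 6, compute slack b - a·x for each constraint:
  C1: 32 − 32 = 0  (binding)
  C2: 62 − 62 = 0  (binding)
  C3: 38 − 28 = 10  (slack)

Optimal: x_1 = 8, x_2 = 6
Binding: C1, C2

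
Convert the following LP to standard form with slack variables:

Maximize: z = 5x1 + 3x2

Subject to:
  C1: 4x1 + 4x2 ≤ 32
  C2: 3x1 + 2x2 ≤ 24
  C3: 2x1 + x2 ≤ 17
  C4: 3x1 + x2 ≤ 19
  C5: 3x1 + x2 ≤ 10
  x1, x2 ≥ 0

max z = 5x1 + 3x2

s.t.
  4x1 + 4x2 + s1 = 32
  3x1 + 2x2 + s2 = 24
  2x1 + x2 + s3 = 17
  3x1 + x2 + s4 = 19
  3x1 + x2 + s5 = 10
  x1, x2, s1, s2, s3, s4, s5 ≥ 0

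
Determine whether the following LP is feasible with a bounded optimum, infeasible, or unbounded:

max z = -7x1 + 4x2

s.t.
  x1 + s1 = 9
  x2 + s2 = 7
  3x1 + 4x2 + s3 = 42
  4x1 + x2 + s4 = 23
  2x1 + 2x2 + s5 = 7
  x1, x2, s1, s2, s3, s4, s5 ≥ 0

Feasible with a bounded optimal solution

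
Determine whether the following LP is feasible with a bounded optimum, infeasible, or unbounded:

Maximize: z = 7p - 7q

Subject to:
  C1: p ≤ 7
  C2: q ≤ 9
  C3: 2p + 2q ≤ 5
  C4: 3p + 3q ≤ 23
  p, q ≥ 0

Feasible with a bounded optimal solution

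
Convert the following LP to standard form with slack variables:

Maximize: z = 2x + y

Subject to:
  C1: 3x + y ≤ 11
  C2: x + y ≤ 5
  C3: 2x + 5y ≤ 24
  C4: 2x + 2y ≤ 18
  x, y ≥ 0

max z = 2x + y

s.t.
  3x + y + s1 = 11
  x + y + s2 = 5
  2x + 5y + s3 = 24
  2x + 2y + s4 = 18
  x, y, s1, s2, s3, s4 ≥ 0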